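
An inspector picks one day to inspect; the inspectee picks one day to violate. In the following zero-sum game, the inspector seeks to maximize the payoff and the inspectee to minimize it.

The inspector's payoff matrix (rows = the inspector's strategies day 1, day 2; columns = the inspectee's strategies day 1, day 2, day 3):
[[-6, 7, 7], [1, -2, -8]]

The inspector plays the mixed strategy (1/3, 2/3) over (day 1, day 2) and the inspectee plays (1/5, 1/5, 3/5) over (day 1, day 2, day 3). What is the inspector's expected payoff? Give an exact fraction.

Against (1/5, 1/5, 3/5), each row's expected payoff is day 1: 22/5; day 2: -5.
Taking the (1/3, 2/3)-weighted average: (1/3)·(22/5) + (2/3)·(-5) = -28/15.

-28/15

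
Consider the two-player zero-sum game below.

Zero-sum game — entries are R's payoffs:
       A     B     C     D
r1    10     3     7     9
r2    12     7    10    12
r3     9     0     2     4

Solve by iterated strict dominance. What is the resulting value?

7

Row r3 is strictly dominated by row r1 (10>9, 3>0, 7>2, 9>4); eliminate r3.
Row r1 is strictly dominated by row r2 (12>10, 7>3, 10>7, 12>9); eliminate r1.
Column D is strictly dominated by B for C (7<12); eliminate D.
Column C is strictly dominated by B for C (7<10); eliminate C.
Column A is strictly dominated by B for C (7<12); eliminate A.
Only (r2, B) remains, with payoff 7.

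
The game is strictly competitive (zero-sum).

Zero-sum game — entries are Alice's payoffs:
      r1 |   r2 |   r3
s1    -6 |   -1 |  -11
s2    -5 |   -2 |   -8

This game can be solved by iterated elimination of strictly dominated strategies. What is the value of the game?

-8

Column r2 is strictly dominated by r1 for Bob (-6<-1, -5<-2); eliminate r2.
Column r1 is strictly dominated by r3 for Bob (-11<-6, -8<-5); eliminate r1.
Row s1 is strictly dominated by row s2 (-8>-11); eliminate s1.
Only (s2, r3) remains, with payoff -8.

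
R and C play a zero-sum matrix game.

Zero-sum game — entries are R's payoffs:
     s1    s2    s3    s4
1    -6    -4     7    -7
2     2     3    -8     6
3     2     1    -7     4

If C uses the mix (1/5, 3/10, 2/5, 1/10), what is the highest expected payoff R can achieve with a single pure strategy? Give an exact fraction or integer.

-3/10

1: (-6)·(1/5) + (-4)·(3/10) + (7)·(2/5) + (-7)·(1/10) = -3/10.
2: (2)·(1/5) + (3)·(3/10) + (-8)·(2/5) + (6)·(1/10) = -13/10.
3: (2)·(1/5) + (1)·(3/10) + (-7)·(2/5) + (4)·(1/10) = -17/10.
The best pure response is 1 with expected payoff -3/10.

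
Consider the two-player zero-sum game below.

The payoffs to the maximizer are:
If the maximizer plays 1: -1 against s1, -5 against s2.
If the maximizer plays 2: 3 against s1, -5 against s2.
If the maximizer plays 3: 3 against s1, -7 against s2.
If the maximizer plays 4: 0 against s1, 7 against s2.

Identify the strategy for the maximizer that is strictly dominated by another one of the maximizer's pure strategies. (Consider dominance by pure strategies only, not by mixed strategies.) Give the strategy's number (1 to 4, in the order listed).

1

Compare 1 with 4: 0 > -1, 7 > -5.
So 4 strictly dominates 1 for the maximizer; 1 is strictly dominated.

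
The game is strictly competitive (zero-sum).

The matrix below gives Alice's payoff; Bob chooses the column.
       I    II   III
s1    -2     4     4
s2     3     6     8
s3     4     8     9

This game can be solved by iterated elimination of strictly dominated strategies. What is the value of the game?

Column III is strictly dominated by I for Bob (-2<4, 3<8, 4<9); eliminate III.
Row s1 is strictly dominated by row s2 (3>-2, 6>4); eliminate s1.
Row s2 is strictly dominated by row s3 (4>3, 8>6); eliminate s2.
Column II is strictly dominated by I for Bob (4<8); eliminate II.
Only (s3, I) remains, with payoff 4.

4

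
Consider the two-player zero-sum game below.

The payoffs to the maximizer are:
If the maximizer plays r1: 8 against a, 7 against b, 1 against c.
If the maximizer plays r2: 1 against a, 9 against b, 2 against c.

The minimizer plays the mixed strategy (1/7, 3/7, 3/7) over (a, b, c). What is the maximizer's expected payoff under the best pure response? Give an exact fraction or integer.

34/7

r1: (8)·(1/7) + (7)·(3/7) + (1)·(3/7) = 32/7.
r2: (1)·(1/7) + (9)·(3/7) + (2)·(3/7) = 34/7.
The best pure response is r2 with expected payoff 34/7.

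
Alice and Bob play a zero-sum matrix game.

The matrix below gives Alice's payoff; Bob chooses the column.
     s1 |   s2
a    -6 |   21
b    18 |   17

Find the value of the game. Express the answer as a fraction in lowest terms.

120/7

Row minima are -6 and 17, so Alice's maximin is 17; column maxima are 18 and 21, so Bob's minimax is 18. These differ, so the equilibrium is in mixed strategies.
Let Alice play a with probability p. Bob is indifferent when −6p + 18(1−p) = 21p + 17(1−p), giving p = 1/28.
Let Bob play s1 with probability q. Alice is indifferent when −6q + 21(1−q) = 18q + 17(1−q), giving q = 1/7.
The value is -6·(1/7) + (21)·(6/7) = 120/7.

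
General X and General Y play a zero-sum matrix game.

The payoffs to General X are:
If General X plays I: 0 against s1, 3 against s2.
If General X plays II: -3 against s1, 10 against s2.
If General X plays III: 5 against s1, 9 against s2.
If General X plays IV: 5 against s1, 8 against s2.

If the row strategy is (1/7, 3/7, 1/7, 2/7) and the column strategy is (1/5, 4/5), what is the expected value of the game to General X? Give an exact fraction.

34/5

Against (1/5, 4/5), each row's expected payoff is I: 12/5; II: 37/5; III: 41/5; IV: 37/5.
Taking the (1/7, 3/7, 1/7, 2/7)-weighted average: (1/7)·(12/5) + (3/7)·(37/5) + (1/7)·(41/5) + (2/7)·(37/5) = 34/5.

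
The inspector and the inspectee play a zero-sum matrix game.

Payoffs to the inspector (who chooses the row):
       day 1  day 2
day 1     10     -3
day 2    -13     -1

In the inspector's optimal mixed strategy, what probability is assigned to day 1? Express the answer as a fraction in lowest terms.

12/25

Row minima are -3 and -13, so the inspector's maximin is -3; column maxima are 10 and -1, so the inspectee's minimax is -1. These differ, so the equilibrium is in mixed strategies.
Let the inspector play day 1 with probability p. The inspectee is indifferent when 10p − 13(1−p) = −3p − (1−p), giving p = 12/25.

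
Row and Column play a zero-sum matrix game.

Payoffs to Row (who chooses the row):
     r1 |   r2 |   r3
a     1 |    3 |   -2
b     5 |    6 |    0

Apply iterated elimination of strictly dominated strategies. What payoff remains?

0

Row a is strictly dominated by row b (5>1, 6>3, 0>-2); eliminate a.
Column r1 is strictly dominated by r3 for Column (0<5); eliminate r1.
Column r2 is strictly dominated by r3 for Column (0<6); eliminate r2.
Only (b, r3) remains, with payoff 0.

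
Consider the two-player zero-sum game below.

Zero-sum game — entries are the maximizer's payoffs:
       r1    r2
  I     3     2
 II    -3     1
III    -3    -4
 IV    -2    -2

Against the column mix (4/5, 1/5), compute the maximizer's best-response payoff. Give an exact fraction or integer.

14/5

I: (3)·(4/5) + (2)·(1/5) = 14/5.
II: (-3)·(4/5) + (1)·(1/5) = -11/5.
III: (-3)·(4/5) + (-4)·(1/5) = -16/5.
IV: (-2)·(4/5) + (-2)·(1/5) = -2.
The best pure response is I with expected payoff 14/5.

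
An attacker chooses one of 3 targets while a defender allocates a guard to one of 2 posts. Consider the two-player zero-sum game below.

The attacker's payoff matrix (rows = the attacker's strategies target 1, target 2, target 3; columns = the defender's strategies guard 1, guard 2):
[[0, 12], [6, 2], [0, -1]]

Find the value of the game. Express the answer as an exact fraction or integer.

Row target 3 is strictly dominated by row target 2, so the attacker never plays it.
The remaining 2×2 game on (target 1, target 2) × (guard 1, guard 2) has no saddle point. Let the attacker play target 1 with probability p; indifference gives 6(1−p) = 12p + 2(1−p), so p = 1/4.
Similarly the defender's optimal q on guard 1 is 5/8, and the value is 0·(5/8) + (12)·(3/8) = 9/2.

9/2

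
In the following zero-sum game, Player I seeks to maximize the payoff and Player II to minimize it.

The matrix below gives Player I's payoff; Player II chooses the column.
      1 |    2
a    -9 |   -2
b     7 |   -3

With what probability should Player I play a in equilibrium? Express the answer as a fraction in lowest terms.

Row minima are -9 and -3, so Player I's maximin is -3; column maxima are 7 and -2, so Player II's minimax is -2. These differ, so the equilibrium is in mixed strategies.
Let Player I play a with probability p. Player II is indifferent when −9p + 7(1−p) = −2p − 3(1−p), giving p = 10/17.

10/17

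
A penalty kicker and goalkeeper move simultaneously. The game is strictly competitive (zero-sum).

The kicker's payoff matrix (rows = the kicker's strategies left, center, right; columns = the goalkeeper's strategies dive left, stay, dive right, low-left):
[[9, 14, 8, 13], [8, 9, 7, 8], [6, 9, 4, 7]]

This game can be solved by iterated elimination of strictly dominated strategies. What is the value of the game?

Row center is strictly dominated by row left (9>8, 14>9, 8>7, 13>8); eliminate center.
Column dive left is strictly dominated by dive right for the goalkeeper (8<9, 4<6); eliminate dive left.
Row right is strictly dominated by row left (14>9, 8>4, 13>7); eliminate right.
Column stay is strictly dominated by dive right for the goalkeeper (8<14); eliminate stay.
Column low-left is strictly dominated by dive right for the goalkeeper (8<13); eliminate low-left.
Only (left, dive right) remains, with payoff 8.

8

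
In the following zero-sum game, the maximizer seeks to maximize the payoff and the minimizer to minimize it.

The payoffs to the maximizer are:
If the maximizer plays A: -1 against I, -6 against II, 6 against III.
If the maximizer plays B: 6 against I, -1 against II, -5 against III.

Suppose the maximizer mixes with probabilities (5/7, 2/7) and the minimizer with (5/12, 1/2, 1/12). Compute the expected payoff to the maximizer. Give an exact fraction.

Against (5/12, 1/2, 1/12), each row's expected payoff is A: -35/12; B: 19/12.
Taking the (5/7, 2/7)-weighted average: (5/7)·(-35/12) + (2/7)·(19/12) = -137/84.

-137/84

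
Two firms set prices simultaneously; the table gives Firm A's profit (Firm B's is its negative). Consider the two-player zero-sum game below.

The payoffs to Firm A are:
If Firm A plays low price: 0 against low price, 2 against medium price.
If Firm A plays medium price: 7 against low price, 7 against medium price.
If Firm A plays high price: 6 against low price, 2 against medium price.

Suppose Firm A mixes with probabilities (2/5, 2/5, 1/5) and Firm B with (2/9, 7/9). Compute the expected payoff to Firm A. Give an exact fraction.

Against (2/9, 7/9), each row's expected payoff is low price: 14/9; medium price: 7; high price: 26/9.
Taking the (2/5, 2/5, 1/5)-weighted average: (2/5)·(14/9) + (2/5)·(7) + (1/5)·(26/9) = 4.

4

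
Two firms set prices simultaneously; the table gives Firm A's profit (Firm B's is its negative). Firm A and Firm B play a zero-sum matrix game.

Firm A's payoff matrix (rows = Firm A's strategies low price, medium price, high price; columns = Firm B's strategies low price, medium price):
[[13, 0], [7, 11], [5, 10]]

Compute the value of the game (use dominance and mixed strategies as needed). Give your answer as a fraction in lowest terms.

Row high price is strictly dominated by row medium price, so Firm A never plays it.
The remaining 2×2 game on (low price, medium price) × (low price, medium price) has no saddle point. Let Firm A play low price with probability p; indifference gives 13p + 7(1−p) = 11(1−p), so p = 4/17.
Similarly Firm B's optimal q on low price is 11/17, and the value is 13·(11/17) + (0)·(6/17) = 143/17.

143/17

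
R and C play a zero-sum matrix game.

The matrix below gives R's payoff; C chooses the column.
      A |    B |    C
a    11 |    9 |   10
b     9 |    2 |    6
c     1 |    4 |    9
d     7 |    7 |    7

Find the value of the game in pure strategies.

Row minima: 9, 2, 1, 7 → R's maximin is 9.
Column maxima: 11, 9, 10 → C's minimax is 9.
They coincide at (a, B), so the value is 9.

9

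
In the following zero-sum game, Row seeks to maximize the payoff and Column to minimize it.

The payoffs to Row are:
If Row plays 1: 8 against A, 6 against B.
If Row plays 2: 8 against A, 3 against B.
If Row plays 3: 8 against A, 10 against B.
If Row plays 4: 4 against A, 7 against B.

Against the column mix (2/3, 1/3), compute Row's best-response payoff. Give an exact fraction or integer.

1: (8)·(2/3) + (6)·(1/3) = 22/3.
2: (8)·(2/3) + (3)·(1/3) = 19/3.
3: (8)·(2/3) + (10)·(1/3) = 26/3.
4: (4)·(2/3) + (7)·(1/3) = 5.
The best pure response is 3 with expected payoff 26/3.

26/3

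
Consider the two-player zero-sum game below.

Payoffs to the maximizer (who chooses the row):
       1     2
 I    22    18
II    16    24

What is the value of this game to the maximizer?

20

Row minima are 18 and 16, so the maximizer's maximin is 18; column maxima are 22 and 24, so the minimizer's minimax is 22. These differ, so the equilibrium is in mixed strategies.
Let the maximizer play I with probability p. The minimizer is indifferent when 22p + 16(1−p) = 18p + 24(1−p), giving p = 2/3.
Let the minimizer play 1 with probability q. The maximizer is indifferent when 22q + 18(1−q) = 16q + 24(1−q), giving q = 1/2.
The value is 22·(1/2) + (18)·(1/2) = 20.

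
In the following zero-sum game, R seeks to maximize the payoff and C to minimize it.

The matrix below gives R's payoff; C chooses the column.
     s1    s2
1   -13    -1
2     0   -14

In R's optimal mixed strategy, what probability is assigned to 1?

7/13

Row minima are -13 and -14, so R's maximin is -13; column maxima are 0 and -1, so C's minimax is -1. These differ, so the equilibrium is in mixed strategies.
Let R play 1 with probability p. C is indifferent when −13p = −p − 14(1−p), giving p = 7/13.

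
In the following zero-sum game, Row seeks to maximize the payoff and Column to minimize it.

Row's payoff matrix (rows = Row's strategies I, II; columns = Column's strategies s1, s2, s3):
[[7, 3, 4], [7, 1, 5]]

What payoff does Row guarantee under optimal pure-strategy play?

Row minima: 3, 1 → Row's maximin is 3.
Column maxima: 7, 3, 5 → Column's minimax is 3.
They coincide at (I, s2), so the value is 3.

3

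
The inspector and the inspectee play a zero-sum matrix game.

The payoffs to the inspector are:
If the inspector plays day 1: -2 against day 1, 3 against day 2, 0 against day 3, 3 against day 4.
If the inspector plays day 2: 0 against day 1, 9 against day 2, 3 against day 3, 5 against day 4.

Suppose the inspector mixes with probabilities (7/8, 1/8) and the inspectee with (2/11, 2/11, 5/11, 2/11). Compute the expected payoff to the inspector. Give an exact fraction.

9/8

Against (2/11, 2/11, 5/11, 2/11), each row's expected payoff is day 1: 8/11; day 2: 43/11.
Taking the (7/8, 1/8)-weighted average: (7/8)·(8/11) + (1/8)·(43/11) = 9/8.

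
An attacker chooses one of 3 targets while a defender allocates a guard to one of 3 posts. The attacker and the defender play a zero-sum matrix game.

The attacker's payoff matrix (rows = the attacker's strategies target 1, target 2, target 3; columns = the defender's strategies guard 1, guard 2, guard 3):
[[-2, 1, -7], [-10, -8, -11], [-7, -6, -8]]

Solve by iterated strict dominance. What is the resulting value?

-7

Row target 3 is strictly dominated by row target 1 (-2>-7, 1>-6, -7>-8); eliminate target 3.
Row target 2 is strictly dominated by row target 1 (-2>-10, 1>-8, -7>-11); eliminate target 2.
Column guard 1 is strictly dominated by guard 3 for the defender (-7<-2); eliminate guard 1.
Column guard 2 is strictly dominated by guard 3 for the defender (-7<1); eliminate guard 2.
Only (target 1, guard 3) remains, with payoff -7.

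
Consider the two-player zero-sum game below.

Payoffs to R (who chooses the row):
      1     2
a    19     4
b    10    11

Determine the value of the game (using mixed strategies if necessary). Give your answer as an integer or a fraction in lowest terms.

Row minima are 4 and 10, so R's maximin is 10; column maxima are 19 and 11, so C's minimax is 11. These differ, so the equilibrium is in mixed strategies.
Let R play a with probability p. C is indifferent when 19p + 10(1−p) = 4p + 11(1−p), giving p = 1/16.
Let C play 1 with probability q. R is indifferent when 19q + 4(1−q) = 10q + 11(1−q), giving q = 7/16.
The value is 19·(7/16) + (4)·(9/16) = 169/16.

169/16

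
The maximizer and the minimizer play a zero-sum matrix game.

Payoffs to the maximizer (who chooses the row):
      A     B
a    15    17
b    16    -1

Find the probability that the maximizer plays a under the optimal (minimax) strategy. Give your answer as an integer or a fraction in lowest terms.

Row minima are 15 and -1, so the maximizer's maximin is 15; column maxima are 16 and 17, so the minimizer's minimax is 16. These differ, so the equilibrium is in mixed strategies.
Let the maximizer play a with probability p. The minimizer is indifferent when 15p + 16(1−p) = 17p − (1−p), giving p = 17/19.

17/19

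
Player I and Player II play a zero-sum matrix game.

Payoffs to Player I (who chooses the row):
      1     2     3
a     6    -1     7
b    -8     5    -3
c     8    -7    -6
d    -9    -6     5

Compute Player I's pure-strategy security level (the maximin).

The worst-case payoff for each row is a: -1, b: -8, c: -7, d: -9.
The best of these is -1.

-1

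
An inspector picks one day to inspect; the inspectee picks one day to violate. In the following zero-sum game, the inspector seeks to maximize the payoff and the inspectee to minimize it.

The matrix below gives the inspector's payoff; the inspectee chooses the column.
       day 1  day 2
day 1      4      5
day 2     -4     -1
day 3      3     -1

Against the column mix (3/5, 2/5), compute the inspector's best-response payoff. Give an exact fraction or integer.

22/5

day 1: (4)·(3/5) + (5)·(2/5) = 22/5.
day 2: (-4)·(3/5) + (-1)·(2/5) = -14/5.
day 3: (3)·(3/5) + (-1)·(2/5) = 7/5.
The best pure response is day 1 with expected payoff 22/5.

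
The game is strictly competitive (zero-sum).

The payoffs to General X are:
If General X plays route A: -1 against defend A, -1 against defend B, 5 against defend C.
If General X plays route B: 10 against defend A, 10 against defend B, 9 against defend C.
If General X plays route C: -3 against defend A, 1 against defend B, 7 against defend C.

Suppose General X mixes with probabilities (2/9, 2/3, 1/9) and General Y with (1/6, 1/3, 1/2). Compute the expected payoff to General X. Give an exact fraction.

193/27

Against (1/6, 1/3, 1/2), each row's expected payoff is route A: 2; route B: 19/2; route C: 10/3.
Taking the (2/9, 2/3, 1/9)-weighted average: (2/9)·(2) + (2/3)·(19/2) + (1/9)·(10/3) = 193/27.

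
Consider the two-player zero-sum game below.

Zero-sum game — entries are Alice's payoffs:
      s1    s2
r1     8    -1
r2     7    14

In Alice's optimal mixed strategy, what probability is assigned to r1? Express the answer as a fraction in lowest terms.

Row minima are -1 and 7, so Alice's maximin is 7; column maxima are 8 and 14, so Bob's minimax is 8. These differ, so the equilibrium is in mixed strategies.
Let Alice play r1 with probability p. Bob is indifferent when 8p + 7(1−p) = −p + 14(1−p), giving p = 7/16.

7/16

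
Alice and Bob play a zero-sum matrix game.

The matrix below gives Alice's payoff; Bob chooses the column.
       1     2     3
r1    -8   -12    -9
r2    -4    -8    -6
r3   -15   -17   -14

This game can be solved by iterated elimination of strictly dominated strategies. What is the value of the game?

Row r1 is strictly dominated by row r2 (-4>-8, -8>-12, -6>-9); eliminate r1.
Column 1 is strictly dominated by 2 for Bob (-8<-4, -17<-15); eliminate 1.
Row r3 is strictly dominated by row r2 (-8>-17, -6>-14); eliminate r3.
Column 3 is strictly dominated by 2 for Bob (-8<-6); eliminate 3.
Only (r2, 2) remains, with payoff -8.

-8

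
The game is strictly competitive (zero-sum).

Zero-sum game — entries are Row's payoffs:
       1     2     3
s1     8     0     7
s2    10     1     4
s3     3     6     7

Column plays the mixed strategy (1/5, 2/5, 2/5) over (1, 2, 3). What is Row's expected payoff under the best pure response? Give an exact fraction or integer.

29/5

s1: (8)·(1/5) + (0)·(2/5) + (7)·(2/5) = 22/5.
s2: (10)·(1/5) + (1)·(2/5) + (4)·(2/5) = 4.
s3: (3)·(1/5) + (6)·(2/5) + (7)·(2/5) = 29/5.
The best pure response is s3 with expected payoff 29/5.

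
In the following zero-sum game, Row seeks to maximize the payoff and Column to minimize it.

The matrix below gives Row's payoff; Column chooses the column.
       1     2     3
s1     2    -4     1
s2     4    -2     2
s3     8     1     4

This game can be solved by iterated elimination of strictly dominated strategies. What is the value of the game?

Column 1 is strictly dominated by 2 for Column (-4<2, -2<4, 1<8); eliminate 1.
Column 3 is strictly dominated by 2 for Column (-4<1, -2<2, 1<4); eliminate 3.
Row s2 is strictly dominated by row s3 (1>-2); eliminate s2.
Row s1 is strictly dominated by row s3 (1>-4); eliminate s1.
Only (s3, 2) remains, with payoff 1.

1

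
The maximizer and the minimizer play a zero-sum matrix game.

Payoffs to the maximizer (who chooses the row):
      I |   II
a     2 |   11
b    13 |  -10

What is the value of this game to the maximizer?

163/32

Row minima are 2 and -10, so the maximizer's maximin is 2; column maxima are 13 and 11, so the minimizer's minimax is 11. These differ, so the equilibrium is in mixed strategies.
Let the maximizer play a with probability p. The minimizer is indifferent when 2p + 13(1−p) = 11p − 10(1−p), giving p = 23/32.
Let the minimizer play I with probability q. The maximizer is indifferent when 2q + 11(1−q) = 13q − 10(1−q), giving q = 21/32.
The value is 2·(21/32) + (11)·(11/32) = 163/32.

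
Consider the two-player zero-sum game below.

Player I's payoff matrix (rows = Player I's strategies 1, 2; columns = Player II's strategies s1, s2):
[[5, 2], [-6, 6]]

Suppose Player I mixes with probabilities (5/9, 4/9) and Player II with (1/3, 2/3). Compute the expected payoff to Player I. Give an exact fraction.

Against (1/3, 2/3), each row's expected payoff is 1: 3; 2: 2.
Taking the (5/9, 4/9)-weighted average: (5/9)·(3) + (4/9)·(2) = 23/9.

23/9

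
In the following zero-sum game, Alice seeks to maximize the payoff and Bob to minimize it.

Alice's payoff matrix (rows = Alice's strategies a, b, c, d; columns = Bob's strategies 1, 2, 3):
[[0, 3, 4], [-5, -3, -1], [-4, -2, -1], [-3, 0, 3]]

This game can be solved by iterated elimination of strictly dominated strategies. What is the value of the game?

Column 3 is strictly dominated by 1 for Bob (0<4, -5<-1, -4<-1, -3<3); eliminate 3.
Row c is strictly dominated by row a (0>-4, 3>-2); eliminate c.
Column 2 is strictly dominated by 1 for Bob (0<3, -5<-3, -3<0); eliminate 2.
Row d is strictly dominated by row a (0>-3); eliminate d.
Row b is strictly dominated by row a (0>-5); eliminate b.
Only (a, 1) remains, with payoff 0.

0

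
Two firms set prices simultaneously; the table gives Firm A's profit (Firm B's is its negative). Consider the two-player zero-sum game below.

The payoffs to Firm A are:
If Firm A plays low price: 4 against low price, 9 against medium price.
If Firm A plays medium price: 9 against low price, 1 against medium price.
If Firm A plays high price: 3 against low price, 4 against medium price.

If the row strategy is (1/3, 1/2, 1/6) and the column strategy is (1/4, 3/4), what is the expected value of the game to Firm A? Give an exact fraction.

Against (1/4, 3/4), each row's expected payoff is low price: 31/4; medium price: 3; high price: 15/4.
Taking the (1/3, 1/2, 1/6)-weighted average: (1/3)·(31/4) + (1/2)·(3) + (1/6)·(15/4) = 113/24.

113/24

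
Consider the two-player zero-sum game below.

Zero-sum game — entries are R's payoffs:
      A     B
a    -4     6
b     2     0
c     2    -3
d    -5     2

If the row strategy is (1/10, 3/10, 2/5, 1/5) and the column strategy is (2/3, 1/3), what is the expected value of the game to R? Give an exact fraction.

-1/15

Against (2/3, 1/3), each row's expected payoff is a: -2/3; b: 4/3; c: 1/3; d: -8/3.
Taking the (1/10, 3/10, 2/5, 1/5)-weighted average: (1/10)·(-2/3) + (3/10)·(4/3) + (2/5)·(1/3) + (1/5)·(-8/3) = -1/15.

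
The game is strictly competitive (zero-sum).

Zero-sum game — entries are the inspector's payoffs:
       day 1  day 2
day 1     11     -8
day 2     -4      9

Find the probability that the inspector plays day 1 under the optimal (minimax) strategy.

13/32

Row minima are -8 and -4, so the inspector's maximin is -4; column maxima are 11 and 9, so the inspectee's minimax is 9. These differ, so the equilibrium is in mixed strategies.
Let the inspector play day 1 with probability p. The inspectee is indifferent when 11p − 4(1−p) = −8p + 9(1−p), giving p = 13/32.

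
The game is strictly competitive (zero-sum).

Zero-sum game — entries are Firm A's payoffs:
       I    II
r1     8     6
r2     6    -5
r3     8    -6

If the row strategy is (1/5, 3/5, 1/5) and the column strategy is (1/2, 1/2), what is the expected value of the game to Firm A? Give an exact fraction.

Against (1/2, 1/2), each row's expected payoff is r1: 7; r2: 1/2; r3: 1.
Taking the (1/5, 3/5, 1/5)-weighted average: (1/5)·(7) + (3/5)·(1/2) + (1/5)·(1) = 19/10.

19/10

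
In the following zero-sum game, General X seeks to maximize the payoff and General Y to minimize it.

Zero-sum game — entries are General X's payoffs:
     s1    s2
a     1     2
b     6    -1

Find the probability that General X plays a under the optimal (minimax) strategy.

Row minima are 1 and -1, so General X's maximin is 1; column maxima are 6 and 2, so General Y's minimax is 2. These differ, so the equilibrium is in mixed strategies.
Let General X play a with probability p. General Y is indifferent when p + 6(1−p) = 2p − (1−p), giving p = 7/8.

7/8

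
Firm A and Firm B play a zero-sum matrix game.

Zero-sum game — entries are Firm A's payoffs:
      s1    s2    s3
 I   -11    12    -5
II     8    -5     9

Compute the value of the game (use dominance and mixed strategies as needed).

41/36

Column s3 is strictly dominated by s1 for Firm B (it gives Firm A more in every row).
The remaining 2×2 game on (I, II) × (s1, s2) has no saddle point. Let Firm A play I with probability p; indifference gives −11p + 8(1−p) = 12p − 5(1−p), so p = 13/36.
Similarly Firm B's optimal q on s1 is 17/36, and the value is -11·(17/36) + (12)·(19/36) = 41/36.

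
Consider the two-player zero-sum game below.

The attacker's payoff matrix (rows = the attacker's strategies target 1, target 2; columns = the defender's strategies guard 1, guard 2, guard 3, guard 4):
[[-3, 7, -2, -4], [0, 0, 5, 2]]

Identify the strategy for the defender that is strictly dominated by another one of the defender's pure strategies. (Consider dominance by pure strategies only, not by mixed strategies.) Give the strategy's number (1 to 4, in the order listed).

The defender prefers columns that give the attacker less. Compare guard 3 with guard 1: -3 < -2, 0 < 5.
So guard 1 strictly dominates guard 3 for the defender; guard 3 is strictly dominated.

3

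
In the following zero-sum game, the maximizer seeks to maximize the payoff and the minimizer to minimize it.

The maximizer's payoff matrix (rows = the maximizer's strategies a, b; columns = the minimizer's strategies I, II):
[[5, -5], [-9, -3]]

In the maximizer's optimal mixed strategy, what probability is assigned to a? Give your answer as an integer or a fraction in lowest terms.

Row minima are -5 and -9, so the maximizer's maximin is -5; column maxima are 5 and -3, so the minimizer's minimax is -3. These differ, so the equilibrium is in mixed strategies.
Let the maximizer play a with probability p. The minimizer is indifferent when 5p − 9(1−p) = −5p − 3(1−p), giving p = 3/8.

3/8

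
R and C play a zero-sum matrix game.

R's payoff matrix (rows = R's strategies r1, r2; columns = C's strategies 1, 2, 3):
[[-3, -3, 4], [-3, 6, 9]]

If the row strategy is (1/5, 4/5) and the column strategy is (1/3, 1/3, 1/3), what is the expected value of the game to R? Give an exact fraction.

Against (1/3, 1/3, 1/3), each row's expected payoff is r1: -2/3; r2: 4.
Taking the (1/5, 4/5)-weighted average: (1/5)·(-2/3) + (4/5)·(4) = 46/15.

46/15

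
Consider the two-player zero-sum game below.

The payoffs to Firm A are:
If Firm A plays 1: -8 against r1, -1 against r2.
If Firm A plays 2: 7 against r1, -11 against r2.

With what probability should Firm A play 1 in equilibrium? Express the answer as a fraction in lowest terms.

Row minima are -8 and -11, so Firm A's maximin is -8; column maxima are 7 and -1, so Firm B's minimax is -1. These differ, so the equilibrium is in mixed strategies.
Let Firm A play 1 with probability p. Firm B is indifferent when −8p + 7(1−p) = −p − 11(1−p), giving p = 18/25.

18/25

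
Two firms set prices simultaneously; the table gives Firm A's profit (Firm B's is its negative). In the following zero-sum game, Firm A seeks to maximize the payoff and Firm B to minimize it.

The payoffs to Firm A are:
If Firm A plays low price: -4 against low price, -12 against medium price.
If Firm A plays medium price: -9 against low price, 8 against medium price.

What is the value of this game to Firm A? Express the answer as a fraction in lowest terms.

Row minima are -12 and -9, so Firm A's maximin is -9; column maxima are -4 and 8, so Firm B's minimax is -4. These differ, so the equilibrium is in mixed strategies.
Let Firm A play low price with probability p. Firm B is indifferent when −4p − 9(1−p) = −12p + 8(1−p), giving p = 17/25.
Let Firm B play low price with probability q. Firm A is indifferent when −4q − 12(1−q) = −9q + 8(1−q), giving q = 4/5.
The value is -4·(4/5) + (-12)·(1/5) = -28/5.

-28/5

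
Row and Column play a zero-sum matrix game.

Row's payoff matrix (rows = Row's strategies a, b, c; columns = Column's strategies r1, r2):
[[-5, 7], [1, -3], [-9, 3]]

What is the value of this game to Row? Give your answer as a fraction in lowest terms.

-1/2

Row c is strictly dominated by row a, so Row never plays it.
The remaining 2×2 game on (a, b) × (r1, r2) has no saddle point. Let Row play a with probability p; indifference gives −5p + (1−p) = 7p − 3(1−p), so p = 1/4.
Similarly Column's optimal q on r1 is 5/8, and the value is -5·(5/8) + (7)·(3/8) = -1/2.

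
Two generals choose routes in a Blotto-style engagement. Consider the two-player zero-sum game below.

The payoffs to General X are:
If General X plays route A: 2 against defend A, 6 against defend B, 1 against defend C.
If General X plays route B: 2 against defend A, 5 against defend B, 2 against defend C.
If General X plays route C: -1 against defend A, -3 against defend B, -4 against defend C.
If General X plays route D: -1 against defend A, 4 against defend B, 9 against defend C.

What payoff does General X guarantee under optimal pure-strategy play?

2

Row minima: 1, 2, -4, -1 → General X's maximin is 2.
Column maxima: 2, 6, 9 → General Y's minimax is 2.
They coincide at (route B, defend A), so the value is 2.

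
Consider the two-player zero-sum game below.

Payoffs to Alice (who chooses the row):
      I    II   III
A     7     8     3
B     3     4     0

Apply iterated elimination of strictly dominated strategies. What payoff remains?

Row B is strictly dominated by row A (7>3, 8>4, 3>0); eliminate B.
Column II is strictly dominated by I for Bob (7<8); eliminate II.
Column I is strictly dominated by III for Bob (3<7); eliminate I.
Only (A, III) remains, with payoff 3.

3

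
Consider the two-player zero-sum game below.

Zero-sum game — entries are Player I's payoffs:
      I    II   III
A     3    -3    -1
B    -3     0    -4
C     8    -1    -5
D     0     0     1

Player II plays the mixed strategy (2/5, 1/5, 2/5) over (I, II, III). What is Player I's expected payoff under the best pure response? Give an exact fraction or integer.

1

A: (3)·(2/5) + (-3)·(1/5) + (-1)·(2/5) = 1/5.
B: (-3)·(2/5) + (0)·(1/5) + (-4)·(2/5) = -14/5.
C: (8)·(2/5) + (-1)·(1/5) + (-5)·(2/5) = 1.
D: (0)·(2/5) + (0)·(1/5) + (1)·(2/5) = 2/5.
The best pure response is C with expected payoff 1.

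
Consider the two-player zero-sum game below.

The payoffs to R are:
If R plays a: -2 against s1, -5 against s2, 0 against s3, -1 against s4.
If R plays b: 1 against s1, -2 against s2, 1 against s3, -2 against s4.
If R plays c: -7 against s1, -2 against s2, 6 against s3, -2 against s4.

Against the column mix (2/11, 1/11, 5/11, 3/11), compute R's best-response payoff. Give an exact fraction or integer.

a: (-2)·(2/11) + (-5)·(1/11) + (0)·(5/11) + (-1)·(3/11) = -12/11.
b: (1)·(2/11) + (-2)·(1/11) + (1)·(5/11) + (-2)·(3/11) = -1/11.
c: (-7)·(2/11) + (-2)·(1/11) + (6)·(5/11) + (-2)·(3/11) = 8/11.
The best pure response is c with expected payoff 8/11.

8/11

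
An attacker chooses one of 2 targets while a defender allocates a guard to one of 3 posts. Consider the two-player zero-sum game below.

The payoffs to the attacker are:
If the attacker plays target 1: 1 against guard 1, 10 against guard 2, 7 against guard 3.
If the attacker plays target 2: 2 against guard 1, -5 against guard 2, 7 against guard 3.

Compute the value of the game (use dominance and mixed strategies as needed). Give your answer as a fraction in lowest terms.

Column guard 3 is strictly dominated by guard 1 for the defender (it gives the attacker more in every row).
The remaining 2×2 game on (target 1, target 2) × (guard 1, guard 2) has no saddle point. Let the attacker play target 1 with probability p; indifference gives p + 2(1−p) = 10p − 5(1−p), so p = 7/16.
Similarly the defender's optimal q on guard 1 is 15/16, and the value is 1·(15/16) + (10)·(1/16) = 25/16.

25/16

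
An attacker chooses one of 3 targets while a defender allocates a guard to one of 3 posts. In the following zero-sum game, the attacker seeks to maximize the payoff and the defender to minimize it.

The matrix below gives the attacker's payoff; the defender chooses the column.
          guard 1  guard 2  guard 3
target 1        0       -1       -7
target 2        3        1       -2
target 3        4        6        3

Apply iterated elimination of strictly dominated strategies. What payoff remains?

Column guard 1 is strictly dominated by guard 3 for the defender (-7<0, -2<3, 3<4); eliminate guard 1.
Column guard 2 is strictly dominated by guard 3 for the defender (-7<-1, -2<1, 3<6); eliminate guard 2.
Row target 1 is strictly dominated by row target 2 (-2>-7); eliminate target 1.
Row target 2 is strictly dominated by row target 3 (3>-2); eliminate target 2.
Only (target 3, guard 3) remains, with payoff 3.

3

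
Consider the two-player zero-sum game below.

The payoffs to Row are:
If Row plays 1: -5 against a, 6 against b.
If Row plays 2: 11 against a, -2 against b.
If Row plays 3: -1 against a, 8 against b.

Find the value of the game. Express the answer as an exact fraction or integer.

Row 1 is strictly dominated by row 3, so Row never plays it.
The remaining 2×2 game on (2, 3) × (a, b) has no saddle point. Let Row play 2 with probability p; indifference gives 11p − (1−p) = −2p + 8(1−p), so p = 9/22.
Similarly Column's optimal q on a is 5/11, and the value is 11·(5/11) + (-2)·(6/11) = 43/11.

43/11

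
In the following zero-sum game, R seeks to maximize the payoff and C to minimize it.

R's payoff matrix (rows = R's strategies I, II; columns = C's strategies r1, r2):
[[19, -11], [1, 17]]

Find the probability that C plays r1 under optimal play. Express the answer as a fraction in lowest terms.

Row minima are -11 and 1, so R's maximin is 1; column maxima are 19 and 17, so C's minimax is 17. These differ, so the equilibrium is in mixed strategies.
Let C play r1 with probability q. R is indifferent when 19q − 11(1−q) = q + 17(1−q), giving q = 14/23.

14/23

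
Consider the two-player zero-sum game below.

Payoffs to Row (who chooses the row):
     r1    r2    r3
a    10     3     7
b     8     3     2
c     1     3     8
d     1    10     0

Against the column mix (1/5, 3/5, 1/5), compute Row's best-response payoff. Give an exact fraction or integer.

a: (10)·(1/5) + (3)·(3/5) + (7)·(1/5) = 26/5.
b: (8)·(1/5) + (3)·(3/5) + (2)·(1/5) = 19/5.
c: (1)·(1/5) + (3)·(3/5) + (8)·(1/5) = 18/5.
d: (1)·(1/5) + (10)·(3/5) + (0)·(1/5) = 31/5.
The best pure response is d with expected payoff 31/5.

31/5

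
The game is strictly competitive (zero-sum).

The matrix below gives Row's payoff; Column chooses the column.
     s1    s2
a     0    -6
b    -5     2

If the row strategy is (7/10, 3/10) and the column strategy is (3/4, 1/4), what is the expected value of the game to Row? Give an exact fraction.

-81/40

Against (3/4, 1/4), each row's expected payoff is a: -3/2; b: -13/4.
Taking the (7/10, 3/10)-weighted average: (7/10)·(-3/2) + (3/10)·(-13/4) = -81/40.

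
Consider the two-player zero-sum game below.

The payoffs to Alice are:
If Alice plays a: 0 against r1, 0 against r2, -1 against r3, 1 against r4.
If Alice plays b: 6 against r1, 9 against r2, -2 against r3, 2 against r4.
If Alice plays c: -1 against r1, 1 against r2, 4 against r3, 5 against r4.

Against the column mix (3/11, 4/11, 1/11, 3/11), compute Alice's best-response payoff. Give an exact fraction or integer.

a: (0)·(3/11) + (0)·(4/11) + (-1)·(1/11) + (1)·(3/11) = 2/11.
b: (6)·(3/11) + (9)·(4/11) + (-2)·(1/11) + (2)·(3/11) = 58/11.
c: (-1)·(3/11) + (1)·(4/11) + (4)·(1/11) + (5)·(3/11) = 20/11.
The best pure response is b with expected payoff 58/11.

58/11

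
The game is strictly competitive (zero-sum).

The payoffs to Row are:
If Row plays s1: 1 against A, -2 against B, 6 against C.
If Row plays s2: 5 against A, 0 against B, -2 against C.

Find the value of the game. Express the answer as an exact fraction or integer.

-2/5

Column A is strictly dominated by B for Column (it gives Row more in every row).
The remaining 2×2 game on (s1, s2) × (B, C) has no saddle point. Let Row play s1 with probability p; indifference gives −2p = 6p − 2(1−p), so p = 1/5.
Similarly Column's optimal q on B is 4/5, and the value is -2·(4/5) + (6)·(1/5) = -2/5.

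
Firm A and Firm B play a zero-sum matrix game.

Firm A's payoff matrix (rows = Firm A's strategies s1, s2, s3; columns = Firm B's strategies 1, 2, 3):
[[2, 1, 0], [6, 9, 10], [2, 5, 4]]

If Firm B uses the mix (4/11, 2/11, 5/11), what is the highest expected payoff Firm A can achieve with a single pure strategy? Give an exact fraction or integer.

s1: (2)·(4/11) + (1)·(2/11) + (0)·(5/11) = 10/11.
s2: (6)·(4/11) + (9)·(2/11) + (10)·(5/11) = 92/11.
s3: (2)·(4/11) + (5)·(2/11) + (4)·(5/11) = 38/11.
The best pure response is s2 with expected payoff 92/11.

92/11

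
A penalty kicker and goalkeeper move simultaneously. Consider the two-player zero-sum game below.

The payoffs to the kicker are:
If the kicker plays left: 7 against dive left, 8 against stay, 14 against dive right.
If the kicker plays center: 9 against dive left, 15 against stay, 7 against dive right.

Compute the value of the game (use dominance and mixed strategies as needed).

77/9

Column stay is strictly dominated by dive left for the goalkeeper (it gives the kicker more in every row).
The remaining 2×2 game on (left, center) × (dive left, dive right) has no saddle point. Let the kicker play left with probability p; indifference gives 7p + 9(1−p) = 14p + 7(1−p), so p = 2/9.
Similarly the goalkeeper's optimal q on dive left is 7/9, and the value is 7·(7/9) + (14)·(2/9) = 77/9.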